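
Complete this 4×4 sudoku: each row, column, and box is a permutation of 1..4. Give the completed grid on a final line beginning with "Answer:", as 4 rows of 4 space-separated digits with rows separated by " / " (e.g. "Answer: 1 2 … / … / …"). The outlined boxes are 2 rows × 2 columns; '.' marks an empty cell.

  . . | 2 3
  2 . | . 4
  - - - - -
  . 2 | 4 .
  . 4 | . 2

Step 1. [r2c3∈{1}] nothing but 1 survives at r2c3. So r2c3=1.
Step 2. [r4c1∈{1,3}] 1 has one home in row 4: r4c1. So r4c1=1.
Step 3. [r3c1∈{3}] r3c1's peers cover all but 3. So r3c1=3.
Step 4. [r2c2∈{3}] nothing but 3 survives at r2c2, so r2c2=3.
Step 5. [r3c4∈{1}] r3c4 is down to just 1. So r3c4=1.
Step 6. [r1c2∈{1}] nothing but 1 survives at r1c2. So r1c2=1.
Step 7. [r4c3∈{3}] nothing but 3 survives at r4c3 ⇒ r4c3=3.
Step 8. [r1c1∈{4}] r1c1 is down to just 4. So r1c1=4.

Answer: 4 1 2 3 / 2 3 1 4 / 3 2 4 1 / 1 4 3 2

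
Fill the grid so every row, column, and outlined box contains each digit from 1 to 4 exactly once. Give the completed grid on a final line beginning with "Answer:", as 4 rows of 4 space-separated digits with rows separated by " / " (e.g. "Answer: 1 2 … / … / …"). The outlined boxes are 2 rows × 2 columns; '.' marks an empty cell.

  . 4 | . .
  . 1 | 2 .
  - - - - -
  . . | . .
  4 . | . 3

Step 1. [r3c1∈{1,2,3}] col 1 places 1 nowhere but r3c1 ⇒ r3c1=1.
Step 2. [r1c3∈{1,3}] across col 3, 3 lands solely at r1c3, so r1c3=3.
Step 3. [r3c4∈{2,4}] 2 has one home in col 4: r3c4. So r3c4=2.
Step 4. [r3c2∈{3}] nothing but 3 survives at r3c2. So r3c2=3.
Step 5. [r3c3∈{4}] r3c3's peers cover all but 4 ⇒ r3c3=4.
Step 6. [r2c1∈{3}] r2c1 is down to just 3. So r2c1=3.
Step 7. [r4c2∈{2}] r4c2 is down to just 2. So r4c2=2.
Step 8. [r4c3∈{1}] r4c3 has the single candidate 1. So r4c3=1.
Step 9. [r1c4∈{1}] r1c4's peers cover all but 1, so r1c4=1.
Step 10. [r2c4∈{4}] r2c4 has the single candidate 4. So r2c4=4.
Step 11. [r1c1∈{2}] only 2 remains possible at r1c1. So r1c1=2.

Answer: 2 4 3 1 / 3 1 2 4 / 1 3 4 2 / 4 2 1 3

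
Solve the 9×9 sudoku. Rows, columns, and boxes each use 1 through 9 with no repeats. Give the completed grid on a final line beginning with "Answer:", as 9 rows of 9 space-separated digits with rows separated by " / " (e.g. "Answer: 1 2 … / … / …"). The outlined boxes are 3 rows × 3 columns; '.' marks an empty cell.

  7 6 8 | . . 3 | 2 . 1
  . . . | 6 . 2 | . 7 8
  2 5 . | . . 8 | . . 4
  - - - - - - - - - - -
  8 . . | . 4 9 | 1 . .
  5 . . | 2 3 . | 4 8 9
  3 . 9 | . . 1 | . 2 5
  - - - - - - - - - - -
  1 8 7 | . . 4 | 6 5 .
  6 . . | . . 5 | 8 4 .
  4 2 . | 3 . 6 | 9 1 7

Step 1. [r7c4∈{9}] nothing but 9 survives at r7c4. So r7c4=9.
Step 2. [r5c6∈{7}] only 7 remains possible at r5c6 ⇒ r5c6=7.
Step 3. [r8c3∈{3}] nothing but 3 survives at r8c3, so r8c3=3.
Step 4. [r3c3∈{1}] only 1 remains possible at r3c3, so r3c3=1.
Step 5. [r4c9∈{3,6}] across col 9, 6 lands solely at r4c9 ⇒ r4c9=6.
Step 6. [r2c2∈{3,4,9}] in col 2, 3 fits only at r2c2 ⇒ r2c2=3.
Step 7. [r2c5∈{1,5,9}] row 2 places 1 nowhere but r2c5. So r2c5=1.
Step 8. [r3c8∈{3,6,9}] across row 3, 6 lands solely at r3c8, so r3c8=6.
Step 9. [r7c5∈{2}] r7c5's peers cover all but 2, so r7c5=2.
Step 10. [r3c4∈{7}] nothing but 7 survives at r3c4 ⇒ r3c4=7.
Step 11. [r1c5∈{5,9}] in col 5, 5 fits only at r1c5, so r1c5=5.
Step 12. [r6c7∈{7}] only 7 remains possible at r6c7 ⇒ r6c7=7.
Step 13. [r9c5∈{8}] r9c5 is down to just 8 ⇒ r9c5=8.
Step 14. [r4c4∈{5}] nothing but 5 survives at r4c4, so r4c4=5.
Step 15. [r5c3∈{6}] nothing but 6 survives at r5c3 ⇒ r5c3=6.
Step 16. [r8c9∈{2}] r8c9 is down to just 2 ⇒ r8c9=2.
Step 17. [r1c8∈{9}] r1c8's peers cover all but 9, so r1c8=9.
Step 18. [r2c3∈{4}] r2c3 is down to just 4, so r2c3=4.
Step 19. [r2c7∈{5}] nothing but 5 survives at r2c7, so r2c7=5.
Step 20. [r3c7∈{3}] only 3 remains possible at r3c7, so r3c7=3.
Step 21. [r8c2∈{9}] r8c2 is down to just 9. So r8c2=9.
Step 22. [r6c4∈{8}] r6c4's peers cover all but 8 ⇒ r6c4=8.
Step 23. [r6c5∈{6}] nothing but 6 survives at r6c5, so r6c5=6.
Step 24. [r8c4∈{1}] only 1 remains possible at r8c4 ⇒ r8c4=1.
Step 25. [r2c1∈{9}] r2c1 has the single candidate 9, so r2c1=9.
Step 26. [r5c2∈{1}] r5c2 has the single candidate 1, so r5c2=1.
Step 27. [r4c2∈{7}] r4c2 has the single candidate 7, so r4c2=7.
Step 28. [r4c3∈{2}] nothing but 2 survives at r4c3, so r4c3=2.
Step 29. [r8c5∈{7}] only 7 remains possible at r8c5 ⇒ r8c5=7.
Step 30. [r6c2∈{4}] r6c2 has the single candidate 4. So r6c2=4.
Step 31. [r3c5∈{9}] nothing but 9 survives at r3c5. So r3c5=9.
Step 32. [r4c8∈{3}] r4c8 is down to just 3 ⇒ r4c8=3.
Step 33. [r1c4∈{4}] r1c4 has the single candidate 4. So r1c4=4.
Step 34. [r9c3∈{5}] nothing but 5 survives at r9c3 ⇒ r9c3=5.
Step 35. [r7c9∈{3}] only 3 remains possible at r7c9 ⇒ r7c9=3.

Answer: 7 6 8 4 5 3 2 9 1 / 9 3 4 6 1 2 5 7 8 / 2 5 1 7 9 8 3 6 4 / 8 7 2 5 4 9 1 3 6 / 5 1 6 2 3 7 4 8 9 / 3 4 9 8 6 1 7 2 5 / 1 8 7 9 2 4 6 5 3 / 6 9 3 1 7 5 8 4 2 / 4 2 5 3 8 6 9 1 7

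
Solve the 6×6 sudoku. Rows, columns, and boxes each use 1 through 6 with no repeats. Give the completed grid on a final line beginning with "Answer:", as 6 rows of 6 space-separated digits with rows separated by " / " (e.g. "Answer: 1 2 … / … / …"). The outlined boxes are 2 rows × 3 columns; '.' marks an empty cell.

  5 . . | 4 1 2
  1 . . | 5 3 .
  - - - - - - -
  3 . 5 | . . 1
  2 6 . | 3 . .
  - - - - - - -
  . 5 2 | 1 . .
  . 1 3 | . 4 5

Step 1. [r5c5∈{6}] r5c5's peers cover all but 6, so r5c5=6.
Step 2. [r3c2∈{4}] r3c2 has the single candidate 4, so r3c2=4.
Step 3. [r6c4∈{2}] r6c4 is down to just 2 ⇒ r6c4=2.
Step 4. [r1c3∈{6}] r1c3 has the single candidate 6. So r1c3=6.
Step 5. [r5c6∈{3}] only 3 remains possible at r5c6, so r5c6=3.
Step 6. [r5c1∈{4}] r5c1's peers cover all but 4. So r5c1=4.
Step 7. [r1c2∈{3}] nothing but 3 survives at r1c2. So r1c2=3.
Step 8. [r2c3∈{4}] nothing but 4 survives at r2c3 ⇒ r2c3=4.
Step 9. [r2c6∈{6}] only 6 remains possible at r2c6, so r2c6=6.
Step 10. [r3c5∈{2}] r3c5's peers cover all but 2 ⇒ r3c5=2.
Step 11. [r4c6∈{4}] r4c6 is down to just 4 ⇒ r4c6=4.
Step 12. [r4c5∈{5}] nothing but 5 survives at r4c5. So r4c5=5.
Step 13. [r3c4∈{6}] only 6 remains possible at r3c4 ⇒ r3c4=6.
Step 14. [r6c1∈{6}] r6c1 has the single candidate 6. So r6c1=6.
Step 15. [r4c3∈{1}] nothing but 1 survives at r4c3. So r4c3=1.
Step 16. [r2c2∈{2}] r2c2 is down to just 2. So r2c2=2.

Answer: 5 3 6 4 1 2 / 1 2 4 5 3 6 / 3 4 5 6 2 1 / 2 6 1 3 5 4 / 4 5 2 1 6 3 / 6 1 3 2 4 5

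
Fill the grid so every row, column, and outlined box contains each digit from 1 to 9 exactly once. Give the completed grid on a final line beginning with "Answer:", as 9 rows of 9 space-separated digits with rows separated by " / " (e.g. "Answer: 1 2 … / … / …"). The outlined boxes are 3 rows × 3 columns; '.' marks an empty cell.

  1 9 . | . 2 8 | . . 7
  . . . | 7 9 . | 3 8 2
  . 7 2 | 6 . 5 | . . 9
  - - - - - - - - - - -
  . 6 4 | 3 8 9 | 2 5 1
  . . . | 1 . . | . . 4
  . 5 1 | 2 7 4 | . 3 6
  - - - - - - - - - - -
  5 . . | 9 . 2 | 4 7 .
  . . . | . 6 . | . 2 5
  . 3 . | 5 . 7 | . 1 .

Step 1. [r3c1∈{3,4,8}] across row 3, 8 lands solely at r3c1. So r3c1=8.
Step 2. [r9c7∈{6,8,9}] box 9 places 6 nowhere but r9c7. So r9c7=6.
Step 3. [r8c7∈{8,9}] box 9 places 9 nowhere but r8c7, so r8c7=9.
Step 4. [r5c1∈{2,3,7,9}] col 1 places 3 nowhere but r5c1. So r5c1=3.
Step 5. [r1c4∈{4}] nothing but 4 survives at r1c4 ⇒ r1c4=4.
Step 6. [r7c3∈{6,8}] 6 has one home in row 7: r7c3 ⇒ r7c3=6.
Step 7. [r5c7∈{7,8}] col 7 places 7 nowhere but r5c7 ⇒ r5c7=7.
Step 8. [r2c6∈{1}] nothing but 1 survives at r2c6, so r2c6=1.
Step 9. [r8c2∈{1,4,8}] 1 has one home in row 8: r8c2. So r8c2=1.
Step 10. [r7c2∈{8}] nothing but 8 survives at r7c2. So r7c2=8.
Step 11. [r8c1∈{4,7}] 4 has one home in row 8: r8c1 ⇒ r8c1=4.
Step 12. [r6c1∈{9}] r6c1 has the single candidate 9 ⇒ r6c1=9.
Step 13. [r2c3∈{5}] nothing but 5 survives at r2c3 ⇒ r2c3=5.
Step 14. [r8c6∈{3}] r8c6 has the single candidate 3, so r8c6=3.
Step 15. [r7c5∈{1}] r7c5's peers cover all but 1. So r7c5=1.
Step 16. [r1c3∈{3}] r1c3 has the single candidate 3 ⇒ r1c3=3.
Step 17. [r9c9∈{8}] only 8 remains possible at r9c9 ⇒ r9c9=8.
Step 18. [r1c8∈{6}] r1c8 has the single candidate 6, so r1c8=6.
Step 19. [r3c7∈{1}] r3c7's peers cover all but 1 ⇒ r3c7=1.
Step 20. [r5c2∈{2}] r5c2's peers cover all but 2, so r5c2=2.
Step 21. [r9c5∈{4}] r9c5 is down to just 4, so r9c5=4.
Step 22. [r6c7∈{8}] r6c7 is down to just 8 ⇒ r6c7=8.
Step 23. [r8c4∈{8}] r8c4 is down to just 8, so r8c4=8.
Step 24. [r9c1∈{2}] r9c1 has the single candidate 2 ⇒ r9c1=2.
Step 25. [r5c5∈{5}] r5c5 is down to just 5. So r5c5=5.
Step 26. [r2c2∈{4}] r2c2's peers cover all but 4, so r2c2=4.
Step 27. [r1c7∈{5}] r1c7 is down to just 5, so r1c7=5.
Step 28. [r5c6∈{6}] r5c6 is down to just 6, so r5c6=6.
Step 29. [r4c1∈{7}] r4c1 has the single candidate 7. So r4c1=7.
Step 30. [r7c9∈{3}] r7c9 has the single candidate 3 ⇒ r7c9=3.
Step 31. [r5c3∈{8}] only 8 remains possible at r5c3, so r5c3=8.
Step 32. [r3c8∈{4}] only 4 remains possible at r3c8 ⇒ r3c8=4.
Step 33. [r9c3∈{9}] nothing but 9 survives at r9c3. So r9c3=9.
Step 34. [r5c8∈{9}] r5c8's peers cover all but 9 ⇒ r5c8=9.
Step 35. [r3c5∈{3}] r3c5 is down to just 3, so r3c5=3.
Step 36. [r2c1∈{6}] only 6 remains possible at r2c1. So r2c1=6.
Step 37. [r8c3∈{7}] r8c3 is down to just 7 ⇒ r8c3=7.

Answer: 1 9 3 4 2 8 5 6 7 / 6 4 5 7 9 1 3 8 2 / 8 7 2 6 3 5 1 4 9 / 7 6 4 3 8 9 2 5 1 / 3 2 8 1 5 6 7 9 4 / 9 5 1 2 7 4 8 3 6 / 5 8 6 9 1 2 4 7 3 / 4 1 7 8 6 3 9 2 5 / 2 3 9 5 4 7 6 1 8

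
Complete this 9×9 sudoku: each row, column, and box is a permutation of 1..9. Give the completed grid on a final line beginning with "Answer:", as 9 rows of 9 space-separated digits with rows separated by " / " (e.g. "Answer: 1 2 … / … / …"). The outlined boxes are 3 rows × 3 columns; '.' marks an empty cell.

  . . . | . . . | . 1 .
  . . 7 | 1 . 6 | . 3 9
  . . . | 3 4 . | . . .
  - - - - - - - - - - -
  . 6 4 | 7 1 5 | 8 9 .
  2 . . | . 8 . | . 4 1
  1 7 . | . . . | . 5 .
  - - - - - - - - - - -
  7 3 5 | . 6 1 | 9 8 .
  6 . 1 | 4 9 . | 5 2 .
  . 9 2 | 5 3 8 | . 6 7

Step 1. [r1c4∈{2,8,9}] 8 has one home in col 4: r1c4, so r1c4=8.
Step 2. [r6c5∈{2}] r6c5 has the single candidate 2. So r6c5=2.
Step 3. [r3c9∈{2,5,6,8}] r3c9 is the only open cell in col 9 admitting 8, so r3c9=8.
Step 4. [r1c9∈{2,4,5,6}] in col 9, 5 fits only at r1c9. So r1c9=5.
Step 5. [r6c9∈{3,6}] r6c9 is the only open cell in col 9 admitting 6 ⇒ r6c9=6.
Step 6. [r4c1∈{3}] r4c1's peers cover all but 3 ⇒ r4c1=3.
Step 7. [r5c3∈{9}] nothing but 9 survives at r5c3, so r5c3=9.
Step 8. [r5c7∈{3,7}] 7 has one home in row 5: r5c7, so r5c7=7.
Step 9. [r9c1∈{4}] nothing but 4 survives at r9c1 ⇒ r9c1=4.
Step 10. [r5c2∈{5}] r5c2's peers cover all but 5 ⇒ r5c2=5.
Step 11. [r1c1∈{9}] r1c1's peers cover all but 9, so r1c1=9.
Step 12. [r3c6∈{2,7,9}] r3c6 is the only open cell in row 3 admitting 9, so r3c6=9.
Step 13. [r1c6∈{2,7}] in col 6, 2 fits only at r1c6 ⇒ r1c6=2.
Step 14. [r3c3∈{6}] r3c3 is down to just 6. So r3c3=6.
Step 15. [r1c2∈{4}] r1c2 is down to just 4. So r1c2=4.
Step 16. [r2c1∈{5,8}] 8 has one home in col 1: r2c1 ⇒ r2c1=8.
Step 17. [r3c7∈{2}] only 2 remains possible at r3c7 ⇒ r3c7=2.
Step 18. [r6c7∈{3}] r6c7 has the single candidate 3 ⇒ r6c7=3.
Step 19. [r1c3∈{3}] only 3 remains possible at r1c3, so r1c3=3.
Step 20. [r1c7∈{6}] nothing but 6 survives at r1c7 ⇒ r1c7=6.
Step 21. [r2c2∈{2}] r2c2 has the single candidate 2, so r2c2=2.
Step 22. [r3c2∈{1}] r3c2 is down to just 1. So r3c2=1.
Step 23. [r9c7∈{1}] r9c7's peers cover all but 1, so r9c7=1.
Step 24. [r8c6∈{7}] r8c6 is down to just 7, so r8c6=7.
Step 25. [r4c9∈{2}] r4c9 has the single candidate 2 ⇒ r4c9=2.
Step 26. [r6c6∈{4}] only 4 remains possible at r6c6. So r6c6=4.
Step 27. [r3c1∈{5}] nothing but 5 survives at r3c1. So r3c1=5.
Step 28. [r8c9∈{3}] r8c9's peers cover all but 3 ⇒ r8c9=3.
Step 29. [r2c7∈{4}] r2c7 is down to just 4. So r2c7=4.
Step 30. [r3c8∈{7}] only 7 remains possible at r3c8, so r3c8=7.
Step 31. [r5c6∈{3}] r5c6's peers cover all but 3, so r5c6=3.
Step 32. [r1c5∈{7}] r1c5's peers cover all but 7. So r1c5=7.
Step 33. [r7c4∈{2}] nothing but 2 survives at r7c4, so r7c4=2.
Step 34. [r7c9∈{4}] r7c9's peers cover all but 4. So r7c9=4.
Step 35. [r8c2∈{8}] only 8 remains possible at r8c2 ⇒ r8c2=8.
Step 36. [r6c4∈{9}] r6c4 is down to just 9. So r6c4=9.
Step 37. [r2c5∈{5}] r2c5's peers cover all but 5. So r2c5=5.
Step 38. [r5c4∈{6}] only 6 remains possible at r5c4, so r5c4=6.
Step 39. [r6c3∈{8}] r6c3's peers cover all but 8 ⇒ r6c3=8.

Answer: 9 4 3 8 7 2 6 1 5 / 8 2 7 1 5 6 4 3 9 / 5 1 6 3 4 9 2 7 8 / 3 6 4 7 1 5 8 9 2 / 2 5 9 6 8 3 7 4 1 / 1 7 8 9 2 4 3 5 6 / 7 3 5 2 6 1 9 8 4 / 6 8 1 4 9 7 5 2 3 / 4 9 2 5 3 8 1 6 7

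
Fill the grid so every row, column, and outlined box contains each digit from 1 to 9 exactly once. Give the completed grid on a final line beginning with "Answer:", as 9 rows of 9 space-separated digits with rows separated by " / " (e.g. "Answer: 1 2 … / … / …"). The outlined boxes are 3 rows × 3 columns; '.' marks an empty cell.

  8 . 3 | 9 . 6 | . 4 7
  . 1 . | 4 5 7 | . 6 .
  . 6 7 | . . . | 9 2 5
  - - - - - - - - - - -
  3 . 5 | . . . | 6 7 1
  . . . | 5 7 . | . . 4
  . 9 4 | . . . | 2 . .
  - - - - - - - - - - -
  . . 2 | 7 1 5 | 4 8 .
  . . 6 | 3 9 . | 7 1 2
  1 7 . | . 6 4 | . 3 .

Step 1. [r8c6∈{8}] nothing but 8 survives at r8c6, so r8c6=8.
Step 2. [r2c1∈{2,9}] in row 2, 2 fits only at r2c1. So r2c1=2.
Step 3. [r6c4∈{1,6,8}] col 4 places 6 nowhere but r6c4 ⇒ r6c4=6.
Step 4. [r6c6∈{1,3}] in row 6, 1 fits only at r6c6, so r6c6=1.
Step 5. [r3c6∈{3}] nothing but 3 survives at r3c6 ⇒ r3c6=3.
Step 6. [r5c7∈{3,8}] r5c7 is the only open cell in row 5 admitting 3 ⇒ r5c7=3.
Step 7. [r3c5∈{8}] only 8 remains possible at r3c5. So r3c5=8.
Step 8. [r9c9∈{9}] r9c9 is down to just 9, so r9c9=9.
Step 9. [r4c6∈{2,9}] 9 has one home in row 4: r4c6, so r4c6=9.
Step 10. [r5c6∈{2}] r5c6 has the single candidate 2 ⇒ r5c6=2.
Step 11. [r5c2∈{8}] r5c2's peers cover all but 8 ⇒ r5c2=8.
Step 12. [r8c2∈{4,5}] col 2 places 4 nowhere but r8c2 ⇒ r8c2=4.
Step 13. [r2c7∈{8}] nothing but 8 survives at r2c7 ⇒ r2c7=8.
Step 14. [r3c1∈{4}] only 4 remains possible at r3c1 ⇒ r3c1=4.
Step 15. [r2c9∈{3}] only 3 remains possible at r2c9, so r2c9=3.
Step 16. [r1c2∈{5}] r1c2 is down to just 5, so r1c2=5.
Step 17. [r3c4∈{1}] r3c4's peers cover all but 1. So r3c4=1.
Step 18. [r4c4∈{8}] r4c4's peers cover all but 8, so r4c4=8.
Step 19. [r9c4∈{2}] nothing but 2 survives at r9c4, so r9c4=2.
Step 20. [r9c3∈{8}] only 8 remains possible at r9c3. So r9c3=8.
Step 21. [r7c2∈{3}] r7c2 is down to just 3, so r7c2=3.
Step 22. [r4c2∈{2}] r4c2 has the single candidate 2, so r4c2=2.
Step 23. [r6c9∈{8}] r6c9 has the single candidate 8. So r6c9=8.
Step 24. [r6c8∈{5}] r6c8 has the single candidate 5 ⇒ r6c8=5.
Step 25. [r2c3∈{9}] nothing but 9 survives at r2c3 ⇒ r2c3=9.
Step 26. [r8c1∈{5}] r8c1 has the single candidate 5, so r8c1=5.
Step 27. [r1c5∈{2}] r1c5's peers cover all but 2. So r1c5=2.
Step 28. [r4c5∈{4}] nothing but 4 survives at r4c5, so r4c5=4.
Step 29. [r5c8∈{9}] nothing but 9 survives at r5c8 ⇒ r5c8=9.
Step 30. [r6c1∈{7}] r6c1 has the single candidate 7. So r6c1=7.
Step 31. [r7c9∈{6}] nothing but 6 survives at r7c9, so r7c9=6.
Step 32. [r9c7∈{5}] r9c7 is down to just 5 ⇒ r9c7=5.
Step 33. [r5c3∈{1}] r5c3's peers cover all but 1, so r5c3=1.
Step 34. [r6c5∈{3}] only 3 remains possible at r6c5 ⇒ r6c5=3.
Step 35. [r7c1∈{9}] r7c1 has the single candidate 9. So r7c1=9.
Step 36. [r1c7∈{1}] r1c7's peers cover all but 1, so r1c7=1.
Step 37. [r5c1∈{6}] r5c1 has the single candidate 6 ⇒ r5c1=6.

Answer: 8 5 3 9 2 6 1 4 7 / 2 1 9 4 5 7 8 6 3 / 4 6 7 1 8 3 9 2 5 / 3 2 5 8 4 9 6 7 1 / 6 8 1 5 7 2 3 9 4 / 7 9 4 6 3 1 2 5 8 / 9 3 2 7 1 5 4 8 6 / 5 4 6 3 9 8 7 1 2 / 1 7 8 2 6 4 5 3 9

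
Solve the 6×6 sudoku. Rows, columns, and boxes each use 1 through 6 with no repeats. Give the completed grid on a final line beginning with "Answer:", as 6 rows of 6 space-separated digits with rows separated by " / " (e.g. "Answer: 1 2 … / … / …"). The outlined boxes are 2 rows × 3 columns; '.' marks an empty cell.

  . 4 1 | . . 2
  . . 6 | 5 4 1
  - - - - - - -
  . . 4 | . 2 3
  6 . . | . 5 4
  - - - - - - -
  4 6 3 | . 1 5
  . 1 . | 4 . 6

Step 1. [r1c4∈{3,6}] 3 has one home in col 4: r1c4. So r1c4=3.
Step 2. [r2c1∈{2,3}] in col 1, 3 fits only at r2c1 ⇒ r2c1=3.
Step 3. [r1c1∈{5}] r1c1's peers cover all but 5. So r1c1=5.
Step 4. [r4c3∈{2}] r4c3 is down to just 2, so r4c3=2.
Step 5. [r4c4∈{1}] only 1 remains possible at r4c4 ⇒ r4c4=1.
Step 6. [r3c2∈{5}] only 5 remains possible at r3c2, so r3c2=5.
Step 7. [r5c4∈{2}] only 2 remains possible at r5c4, so r5c4=2.
Step 8. [r6c1∈{2}] r6c1 has the single candidate 2. So r6c1=2.
Step 9. [r3c4∈{6}] nothing but 6 survives at r3c4, so r3c4=6.
Step 10. [r3c1∈{1}] r3c1 has the single candidate 1. So r3c1=1.
Step 11. [r1c5∈{6}] r1c5 is down to just 6, so r1c5=6.
Step 12. [r6c5∈{3}] r6c5 is down to just 3 ⇒ r6c5=3.
Step 13. [r6c3∈{5}] r6c3's peers cover all but 5. So r6c3=5.
Step 14. [r4c2∈{3}] r4c2 has the single candidate 3 ⇒ r4c2=3.
Step 15. [r2c2∈{2}] r2c2 has the single candidate 2 ⇒ r2c2=2.

Answer: 5 4 1 3 6 2 / 3 2 6 5 4 1 / 1 5 4 6 2 3 / 6 3 2 1 5 4 / 4 6 3 2 1 5 / 2 1 5 4 3 6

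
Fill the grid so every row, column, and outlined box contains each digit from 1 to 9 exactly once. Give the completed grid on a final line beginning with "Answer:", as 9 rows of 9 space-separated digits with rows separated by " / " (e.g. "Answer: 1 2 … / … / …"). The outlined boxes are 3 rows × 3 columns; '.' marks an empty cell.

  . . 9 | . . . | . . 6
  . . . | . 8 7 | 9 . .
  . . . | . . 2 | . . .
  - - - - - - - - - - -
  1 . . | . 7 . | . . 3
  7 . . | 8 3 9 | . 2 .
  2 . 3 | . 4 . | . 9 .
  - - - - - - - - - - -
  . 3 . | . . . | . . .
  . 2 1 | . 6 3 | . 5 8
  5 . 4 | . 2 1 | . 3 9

Step 1. [r1c7∈{1,2,3,4,5,7,8}] row 1 places 2 nowhere but r1c7 ⇒ r1c7=2.
Step 2. [r9c2∈{6,7,8}] r9c2 is the only open cell in row 9 admitting 8, so r9c2=8.
Step 3. [r6c7∈{1,5,6,7,8}] in row 6, 8 fits only at r6c7. So r6c7=8.
Step 4. [r7c3∈{6,7}] 7 has one home in box 7: r7c3 ⇒ r7c3=7.
Step 5. [r6c4∈{1,5,6}] r6c4 is the only open cell in box 5 admitting 1 ⇒ r6c4=1.
Step 6. [r3c7∈{1,3,4,5,7}] across col 7, 3 lands solely at r3c7, so r3c7=3.
Step 7. [r7c1∈{6,9}] r7c1 is the only open cell in box 7 admitting 6 ⇒ r7c1=6.
Step 8. [r4c8∈{4,6}] r4c8 is the only open cell in col 8 admitting 6, so r4c8=6.
Step 9. [r4c6∈{5}] r4c6's peers cover all but 5 ⇒ r4c6=5.
Step 10. [r1c6∈{4}] r1c6 has the single candidate 4 ⇒ r1c6=4.
Step 11. [r5c7∈{1,4,5}] in col 7, 5 fits only at r5c7 ⇒ r5c7=5.
Step 12. [r5c9∈{1,4}] r5c9 is the only open cell in row 5 admitting 1, so r5c9=1.
Step 13. [r5c3∈{6}] r5c3 has the single candidate 6, so r5c3=6.
Step 14. [r5c2∈{4}] r5c2 is down to just 4, so r5c2=4.
Step 15. [r6c2∈{5}] nothing but 5 survives at r6c2. So r6c2=5.
Step 16. [r7c7∈{1,4}] in col 7, 1 fits only at r7c7 ⇒ r7c7=1.
Step 17. [r7c8∈{4}] only 4 remains possible at r7c8 ⇒ r7c8=4.
Step 18. [r2c8∈{1}] r2c8 is down to just 1. So r2c8=1.
Step 19. [r9c4∈{7}] r9c4's peers cover all but 7. So r9c4=7.
Step 20. [r2c2∈{6}] r2c2's peers cover all but 6, so r2c2=6.
Step 21. [r3c4∈{5,6,9}] r3c4 is the only open cell in row 3 admitting 6. So r3c4=6.
Step 22. [r3c5∈{1,5,9}] in row 3, 9 fits only at r3c5 ⇒ r3c5=9.
Step 23. [r7c5∈{5}] r7c5's peers cover all but 5. So r7c5=5.
Step 24. [r3c2∈{1,7}] row 3 places 1 nowhere but r3c2, so r3c2=1.
Step 25. [r1c4∈{3,5}] in row 1, 5 fits only at r1c4. So r1c4=5.
Step 26. [r1c1∈{3,8}] r1c1 is the only open cell in row 1 admitting 3 ⇒ r1c1=3.
Step 27. [r3c1∈{4,8}] in col 1, 8 fits only at r3c1, so r3c1=8.
Step 28. [r3c9∈{4,5,7}] row 3 places 4 nowhere but r3c9, so r3c9=4.
Step 29. [r3c8∈{7}] r3c8 has the single candidate 7, so r3c8=7.
Step 30. [r3c3∈{5}] only 5 remains possible at r3c3. So r3c3=5.
Step 31. [r7c4∈{9}] r7c4 has the single candidate 9 ⇒ r7c4=9.
Step 32. [r7c9∈{2}] r7c9 is down to just 2. So r7c9=2.
Step 33. [r2c9∈{5}] r2c9 has the single candidate 5 ⇒ r2c9=5.
Step 34. [r1c5∈{1}] r1c5's peers cover all but 1 ⇒ r1c5=1.
Step 35. [r8c7∈{7}] r8c7 has the single candidate 7. So r8c7=7.
Step 36. [r6c6∈{6}] r6c6 has the single candidate 6. So r6c6=6.
Step 37. [r8c4∈{4}] r8c4's peers cover all but 4. So r8c4=4.
Step 38. [r9c7∈{6}] only 6 remains possible at r9c7, so r9c7=6.
Step 39. [r2c3∈{2}] r2c3 is down to just 2, so r2c3=2.
Step 40. [r6c9∈{7}] r6c9 is down to just 7. So r6c9=7.
Step 41. [r8c1∈{9}] r8c1's peers cover all but 9 ⇒ r8c1=9.
Step 42. [r4c7∈{4}] nothing but 4 survives at r4c7. So r4c7=4.
Step 43. [r1c2∈{7}] only 7 remains possible at r1c2. So r1c2=7.
Step 44. [r4c3∈{8}] only 8 remains possible at r4c3 ⇒ r4c3=8.
Step 45. [r1c8∈{8}] nothing but 8 survives at r1c8 ⇒ r1c8=8.
Step 46. [r4c4∈{2}] r4c4's peers cover all but 2. So r4c4=2.
Step 47. [r7c6∈{8}] r7c6 is down to just 8, so r7c6=8.
Step 48. [r2c4∈{3}] only 3 remains possible at r2c4, so r2c4=3.
Step 49. [r4c2∈{9}] nothing but 9 survives at r4c2, so r4c2=9.
Step 50. [r2c1∈{4}] r2c1's peers cover all but 4. So r2c1=4.

Answer: 3 7 9 5 1 4 2 8 6 / 4 6 2 3 8 7 9 1 5 / 8 1 5 6 9 2 3 7 4 / 1 9 8 2 7 5 4 6 3 / 7 4 6 8 3 9 5 2 1 / 2 5 3 1 4 6 8 9 7 / 6 3 7 9 5 8 1 4 2 / 9 2 1 4 6 3 7 5 8 / 5 8 4 7 2 1 6 3 9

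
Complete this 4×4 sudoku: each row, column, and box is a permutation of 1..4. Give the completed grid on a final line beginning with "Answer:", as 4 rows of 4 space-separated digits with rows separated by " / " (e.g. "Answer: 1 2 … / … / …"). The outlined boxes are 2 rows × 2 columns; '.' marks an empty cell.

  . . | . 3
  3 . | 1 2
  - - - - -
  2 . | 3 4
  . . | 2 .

Step 1. [r3c2∈{1}] only 1 remains possible at r3c2, so r3c2=1.
Step 2. [r2c2∈{4}] nothing but 4 survives at r2c2 ⇒ r2c2=4.
Step 3. [r4c1∈{4}] only 4 remains possible at r4c1, so r4c1=4.
Step 4. [r4c4∈{1}] r4c4's peers cover all but 1. So r4c4=1.
Step 5. [r1c3∈{4}] only 4 remains possible at r1c3 ⇒ r1c3=4.
Step 6. [r4c2∈{3}] nothing but 3 survives at r4c2, so r4c2=3.
Step 7. [r1c2∈{2}] r1c2's peers cover all but 2. So r1c2=2.
Step 8. [r1c1∈{1}] r1c1 has the single candidate 1, so r1c1=1.

Answer: 1 2 4 3 / 3 4 1 2 / 2 1 3 4 / 4 3 2 1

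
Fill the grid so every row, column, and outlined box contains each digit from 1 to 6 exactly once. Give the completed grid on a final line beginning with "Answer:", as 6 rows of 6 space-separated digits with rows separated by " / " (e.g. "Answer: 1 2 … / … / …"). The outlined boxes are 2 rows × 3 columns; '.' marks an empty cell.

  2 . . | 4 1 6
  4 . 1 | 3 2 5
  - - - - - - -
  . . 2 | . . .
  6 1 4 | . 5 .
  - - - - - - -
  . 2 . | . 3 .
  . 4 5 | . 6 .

Step 1. [r5c1∈{1}] nothing but 1 survives at r5c1 ⇒ r5c1=1.
Step 2. [r3c1∈{3,5}] r3c1 is the only open cell in col 1 admitting 5 ⇒ r3c1=5.
Step 3. [r4c4∈{2}] r4c4 has the single candidate 2, so r4c4=2.
Step 4. [r6c4∈{1}] r6c4 is down to just 1. So r6c4=1.
Step 5. [r3c2∈{3}] r3c2's peers cover all but 3, so r3c2=3.
Step 6. [r3c5∈{4}] r3c5's peers cover all but 4, so r3c5=4.
Step 7. [r1c2∈{5}] r1c2 is down to just 5. So r1c2=5.
Step 8. [r5c4∈{5}] only 5 remains possible at r5c4, so r5c4=5.
Step 9. [r5c3∈{6}] nothing but 6 survives at r5c3. So r5c3=6.
Step 10. [r1c3∈{3}] only 3 remains possible at r1c3, so r1c3=3.
Step 11. [r4c6∈{3}] r4c6 is down to just 3 ⇒ r4c6=3.
Step 12. [r3c4∈{6}] r3c4 has the single candidate 6, so r3c4=6.
Step 13. [r6c1∈{3}] r6c1 is down to just 3. So r6c1=3.
Step 14. [r3c6∈{1}] only 1 remains possible at r3c6 ⇒ r3c6=1.
Step 15. [r2c2∈{6}] r2c2's peers cover all but 6, so r2c2=6.
Step 16. [r6c6∈{2}] r6c6 has the single candidate 2. So r6c6=2.
Step 17. [r5c6∈{4}] nothing but 4 survives at r5c6, so r5c6=4.

Answer: 2 5 3 4 1 6 / 4 6 1 3 2 5 / 5 3 2 6 4 1 / 6 1 4 2 5 3 / 1 2 6 5 3 4 / 3 4 5 1 6 2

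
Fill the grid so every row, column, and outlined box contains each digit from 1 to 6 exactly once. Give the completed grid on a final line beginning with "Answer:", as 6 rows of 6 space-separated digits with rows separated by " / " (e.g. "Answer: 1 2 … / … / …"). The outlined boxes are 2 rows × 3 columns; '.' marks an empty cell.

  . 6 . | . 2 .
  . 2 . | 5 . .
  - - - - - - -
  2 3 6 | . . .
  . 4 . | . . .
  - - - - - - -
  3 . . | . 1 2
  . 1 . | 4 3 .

Step 1. [r6c6∈{5,6}] in box 6, 5 fits only at r6c6. So r6c6=5.
Step 2. [r3c4∈{1}] nothing but 1 survives at r3c4 ⇒ r3c4=1.
Step 3. [r1c4∈{3}] r1c4 is down to just 3, so r1c4=3.
Step 4. [r5c3∈{4,5}] 4 has one home in row 5: r5c3, so r5c3=4.
Step 5. [r3c6∈{4}] r3c6 has the single candidate 4 ⇒ r3c6=4.
Step 6. [r1c1∈{1,4,5}] r1c1 is the only open cell in row 1 admitting 4, so r1c1=4.
Step 7. [r2c1∈{1}] nothing but 1 survives at r2c1, so r2c1=1.
Step 8. [r4c1∈{5}] only 5 remains possible at r4c1, so r4c1=5.
Step 9. [r4c5∈{6}] only 6 remains possible at r4c5, so r4c5=6.
Step 10. [r5c4∈{6}] r5c4 has the single candidate 6. So r5c4=6.
Step 11. [r5c2∈{5}] r5c2 has the single candidate 5, so r5c2=5.
Step 12. [r6c1∈{6}] only 6 remains possible at r6c1. So r6c1=6.
Step 13. [r2c6∈{6}] r2c6 is down to just 6 ⇒ r2c6=6.
Step 14. [r4c6∈{3}] nothing but 3 survives at r4c6, so r4c6=3.
Step 15. [r4c3∈{1}] only 1 remains possible at r4c3 ⇒ r4c3=1.
Step 16. [r1c6∈{1}] only 1 remains possible at r1c6, so r1c6=1.
Step 17. [r6c3∈{2}] r6c3 has the single candidate 2, so r6c3=2.
Step 18. [r3c5∈{5}] r3c5 has the single candidate 5, so r3c5=5.
Step 19. [r2c5∈{4}] r2c5 has the single candidate 4 ⇒ r2c5=4.
Step 20. [r2c3∈{3}] nothing but 3 survives at r2c3. So r2c3=3.
Step 21. [r4c4∈{2}] r4c4 has the single candidate 2. So r4c4=2.
Step 22. [r1c3∈{5}] r1c3 is down to just 5 ⇒ r1c3=5.

Answer: 4 6 5 3 2 1 / 1 2 3 5 4 6 / 2 3 6 1 5 4 / 5 4 1 2 6 3 / 3 5 4 6 1 2 / 6 1 2 4 3 5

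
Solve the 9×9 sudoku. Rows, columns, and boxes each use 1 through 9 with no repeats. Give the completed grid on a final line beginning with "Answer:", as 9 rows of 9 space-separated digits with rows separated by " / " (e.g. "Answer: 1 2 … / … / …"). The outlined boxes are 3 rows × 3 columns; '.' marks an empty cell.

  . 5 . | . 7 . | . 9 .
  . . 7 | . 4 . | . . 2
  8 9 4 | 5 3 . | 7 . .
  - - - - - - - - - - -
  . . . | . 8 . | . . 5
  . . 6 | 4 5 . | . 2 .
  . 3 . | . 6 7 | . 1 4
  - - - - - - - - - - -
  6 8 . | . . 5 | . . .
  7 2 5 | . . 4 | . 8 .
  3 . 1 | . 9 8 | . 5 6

Step 1. [r2c1∈{1}] nothing but 1 survives at r2c1, so r2c1=1.
Step 2. [r5c1∈{9}] only 9 remains possible at r5c1. So r5c1=9.
Step 3. [r4c3∈{2}] r4c3's peers cover all but 2 ⇒ r4c3=2.
Step 4. [r1c7∈{1,3,4,6,8}] r1c7 is the only open cell in row 1 admitting 4 ⇒ r1c7=4.
Step 5. [r8c5∈{1}] nothing but 1 survives at r8c5 ⇒ r8c5=1.
Step 6. [r3c6∈{1,2,6}] in row 3, 2 fits only at r3c6. So r3c6=2.
Step 7. [r2c2∈{6}] r2c2 is down to just 6 ⇒ r2c2=6.
Step 8. [r2c8∈{3}] r2c8 has the single candidate 3. So r2c8=3.
Step 9. [r7c7∈{1,2,3,9}] r7c7 is the only open cell in col 7 admitting 1, so r7c7=1.
Step 10. [r6c4∈{2,9}] across row 6, 2 lands solely at r6c4. So r6c4=2.
Step 11. [r4c7∈{3,6,9}] 6 has one home in col 7: r4c7 ⇒ r4c7=6.
Step 12. [r4c8∈{7}] only 7 remains possible at r4c8 ⇒ r4c8=7.
Step 13. [r7c9∈{3,7,9}] 7 has one home in col 9: r7c9. So r7c9=7.
Step 14. [r7c4∈{3}] r7c4 has the single candidate 3 ⇒ r7c4=3.
Step 15. [r4c6∈{1,3,9}] row 4 places 3 nowhere but r4c6 ⇒ r4c6=3.
Step 16. [r5c6∈{1}] r5c6 has the single candidate 1, so r5c6=1.
Step 17. [r1c4∈{1,6,8}] in col 4, 1 fits only at r1c4 ⇒ r1c4=1.
Step 18. [r2c4∈{8,9}] in col 4, 8 fits only at r2c4, so r2c4=8.
Step 19. [r6c7∈{8,9}] row 6 places 9 nowhere but r6c7 ⇒ r6c7=9.
Step 20. [r5c7∈{3,8}] r5c7 is the only open cell in col 7 admitting 8, so r5c7=8.
Step 21. [r4c1∈{4}] r4c1 has the single candidate 4 ⇒ r4c1=4.
Step 22. [r8c7∈{3}] only 3 remains possible at r8c7 ⇒ r8c7=3.
Step 23. [r2c7∈{5}] only 5 remains possible at r2c7 ⇒ r2c7=5.
Step 24. [r4c2∈{1}] r4c2's peers cover all but 1, so r4c2=1.
Step 25. [r6c1∈{5}] r6c1 has the single candidate 5, so r6c1=5.
Step 26. [r8c9∈{9}] r8c9 is down to just 9. So r8c9=9.
Step 27. [r8c4∈{6}] only 6 remains possible at r8c4. So r8c4=6.
Step 28. [r5c2∈{7}] nothing but 7 survives at r5c2 ⇒ r5c2=7.
Step 29. [r4c4∈{9}] only 9 remains possible at r4c4, so r4c4=9.
Step 30. [r5c9∈{3}] r5c9 has the single candidate 3 ⇒ r5c9=3.
Step 31. [r7c5∈{2}] nothing but 2 survives at r7c5 ⇒ r7c5=2.
Step 32. [r7c8∈{4}] only 4 remains possible at r7c8 ⇒ r7c8=4.
Step 33. [r3c8∈{6}] only 6 remains possible at r3c8 ⇒ r3c8=6.
Step 34. [r2c6∈{9}] r2c6 has the single candidate 9 ⇒ r2c6=9.
Step 35. [r1c9∈{8}] r1c9 has the single candidate 8, so r1c9=8.
Step 36. [r9c4∈{7}] r9c4 is down to just 7 ⇒ r9c4=7.
Step 37. [r3c9∈{1}] r3c9 has the single candidate 1, so r3c9=1.
Step 38. [r9c2∈{4}] only 4 remains possible at r9c2, so r9c2=4.
Step 39. [r7c3∈{9}] nothing but 9 survives at r7c3, so r7c3=9.
Step 40. [r6c3∈{8}] r6c3's peers cover all but 8. So r6c3=8.
Step 41. [r9c7∈{2}] only 2 remains possible at r9c7, so r9c7=2.
Step 42. [r1c3∈{3}] r1c3 has the single candidate 3 ⇒ r1c3=3.
Step 43. [r1c6∈{6}] r1c6 is down to just 6. So r1c6=6.
Step 44. [r1c1∈{2}] r1c1's peers cover all but 2. So r1c1=2.

Answer: 2 5 3 1 7 6 4 9 8 / 1 6 7 8 4 9 5 3 2 / 8 9 4 5 3 2 7 6 1 / 4 1 2 9 8 3 6 7 5 / 9 7 6 4 5 1 8 2 3 / 5 3 8 2 6 7 9 1 4 / 6 8 9 3 2 5 1 4 7 / 7 2 5 6 1 4 3 8 9 / 3 4 1 7 9 8 2 5 6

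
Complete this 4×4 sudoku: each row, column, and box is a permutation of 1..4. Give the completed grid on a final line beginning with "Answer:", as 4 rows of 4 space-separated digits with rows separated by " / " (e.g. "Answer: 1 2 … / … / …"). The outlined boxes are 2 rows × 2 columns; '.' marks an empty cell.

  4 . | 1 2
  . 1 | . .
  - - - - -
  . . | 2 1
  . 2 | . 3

Step 1. [r3c1∈{3}] only 3 remains possible at r3c1, so r3c1=3.
Step 2. [r4c3∈{4}] r4c3 is down to just 4, so r4c3=4.
Step 3. [r4c1∈{1}] r4c1's peers cover all but 1 ⇒ r4c1=1.
Step 4. [r3c2∈{4}] r3c2 has the single candidate 4 ⇒ r3c2=4.
Step 5. [r2c3∈{3}] only 3 remains possible at r2c3, so r2c3=3.
Step 6. [r2c4∈{4}] r2c4 has the single candidate 4 ⇒ r2c4=4.
Step 7. [r1c2∈{3}] r1c2's peers cover all but 3 ⇒ r1c2=3.
Step 8. [r2c1∈{2}] nothing but 2 survives at r2c1 ⇒ r2c1=2.

Answer: 4 3 1 2 / 2 1 3 4 / 3 4 2 1 / 1 2 4 3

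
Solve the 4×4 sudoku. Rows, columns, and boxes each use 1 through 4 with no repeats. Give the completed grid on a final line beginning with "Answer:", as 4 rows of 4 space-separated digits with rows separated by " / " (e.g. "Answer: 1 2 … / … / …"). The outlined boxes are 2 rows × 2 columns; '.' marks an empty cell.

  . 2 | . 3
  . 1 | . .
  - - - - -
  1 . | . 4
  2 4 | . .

Step 1. [r4c3∈{1,3}] across row 4, 3 lands solely at r4c3. So r4c3=3.
Step 2. [r1c1∈{4}] r1c1 is down to just 4 ⇒ r1c1=4.
Step 3. [r3c3∈{2}] nothing but 2 survives at r3c3, so r3c3=2.
Step 4. [r1c3∈{1}] nothing but 1 survives at r1c3. So r1c3=1.
Step 5. [r4c4∈{1}] r4c4 has the single candidate 1 ⇒ r4c4=1.
Step 6. [r3c2∈{3}] r3c2 has the single candidate 3, so r3c2=3.
Step 7. [r2c4∈{2}] nothing but 2 survives at r2c4. So r2c4=2.
Step 8. [r2c1∈{3}] nothing but 3 survives at r2c1, so r2c1=3.
Step 9. [r2c3∈{4}] r2c3's peers cover all but 4. So r2c3=4.

Answer: 4 2 1 3 / 3 1 4 2 / 1 3 2 4 / 2 4 3 1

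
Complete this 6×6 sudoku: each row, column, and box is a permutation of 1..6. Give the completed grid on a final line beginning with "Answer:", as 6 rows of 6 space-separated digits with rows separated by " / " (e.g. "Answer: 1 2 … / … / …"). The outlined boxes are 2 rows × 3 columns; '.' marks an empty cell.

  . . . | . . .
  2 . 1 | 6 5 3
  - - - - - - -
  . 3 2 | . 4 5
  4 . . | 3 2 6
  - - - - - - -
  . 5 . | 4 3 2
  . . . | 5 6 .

Step 1. [r5c1∈{1,6}] row 5 places 1 nowhere but r5c1 ⇒ r5c1=1.
Step 2. [r1c2∈{4,6}] col 2 places 6 nowhere but r1c2, so r1c2=6.
Step 3. [r1c6∈{1,4}] r1c6 is the only open cell in col 6 admitting 4 ⇒ r1c6=4.
Step 4. [r1c1∈{3,5}] col 1 places 5 nowhere but r1c1, so r1c1=5.
Step 5. [r6c3∈{3,4}] in col 3, 4 fits only at r6c3 ⇒ r6c3=4.
Step 6. [r3c4∈{1}] r3c4 is down to just 1 ⇒ r3c4=1.
Step 7. [r1c5∈{1}] only 1 remains possible at r1c5 ⇒ r1c5=1.
Step 8. [r1c4∈{2}] r1c4's peers cover all but 2, so r1c4=2.
Step 9. [r1c3∈{3}] r1c3 has the single candidate 3. So r1c3=3.
Step 10. [r6c6∈{1}] nothing but 1 survives at r6c6. So r6c6=1.
Step 11. [r4c2∈{1}] r4c2 is down to just 1. So r4c2=1.
Step 12. [r3c1∈{6}] only 6 remains possible at r3c1 ⇒ r3c1=6.
Step 13. [r6c2∈{2}] r6c2 is down to just 2. So r6c2=2.
Step 14. [r6c1∈{3}] only 3 remains possible at r6c1, so r6c1=3.
Step 15. [r2c2∈{4}] only 4 remains possible at r2c2 ⇒ r2c2=4.
Step 16. [r4c3∈{5}] r4c3 has the single candidate 5. So r4c3=5.
Step 17. [r5c3∈{6}] r5c3 is down to just 6, so r5c3=6.

Answer: 5 6 3 2 1 4 / 2 4 1 6 5 3 / 6 3 2 1 4 5 / 4 1 5 3 2 6 / 1 5 6 4 3 2 / 3 2 4 5 6 1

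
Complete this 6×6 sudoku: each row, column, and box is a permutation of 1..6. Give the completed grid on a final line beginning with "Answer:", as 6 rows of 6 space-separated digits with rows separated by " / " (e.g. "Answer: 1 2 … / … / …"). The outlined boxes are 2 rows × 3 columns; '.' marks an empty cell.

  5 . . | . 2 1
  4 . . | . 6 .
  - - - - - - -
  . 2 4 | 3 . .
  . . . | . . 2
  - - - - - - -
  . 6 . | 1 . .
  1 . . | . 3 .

Step 1. [r6c4∈{2,4,5,6}] in col 4, 2 fits only at r6c4, so r6c4=2.
Step 2. [r4c4∈{4,5,6}] in col 4, 6 fits only at r4c4. So r4c4=6.
Step 3. [r3c6∈{5}] only 5 remains possible at r3c6 ⇒ r3c6=5.
Step 4. [r1c2∈{3}] r1c2 has the single candidate 3 ⇒ r1c2=3.
Step 5. [r6c3∈{5}] only 5 remains possible at r6c3 ⇒ r6c3=5.
Step 6. [r2c3∈{1,2}] in row 2, 2 fits only at r2c3, so r2c3=2.
Step 7. [r4c3∈{1,3}] in col 3, 1 fits only at r4c3. So r4c3=1.
Step 8. [r5c6∈{4}] r5c6 has the single candidate 4. So r5c6=4.
Step 9. [r5c1∈{2,3}] across row 5, 2 lands solely at r5c1, so r5c1=2.
Step 10. [r5c3∈{3}] r5c3 is down to just 3 ⇒ r5c3=3.
Step 11. [r2c4∈{5}] r2c4 has the single candidate 5, so r2c4=5.
Step 12. [r1c3∈{6}] r1c3 is down to just 6, so r1c3=6.
Step 13. [r6c2∈{4}] r6c2's peers cover all but 4 ⇒ r6c2=4.
Step 14. [r3c5∈{1}] nothing but 1 survives at r3c5. So r3c5=1.
Step 15. [r4c1∈{3}] nothing but 3 survives at r4c1, so r4c1=3.
Step 16. [r1c4∈{4}] only 4 remains possible at r1c4, so r1c4=4.
Step 17. [r3c1∈{6}] nothing but 6 survives at r3c1. So r3c1=6.
Step 18. [r4c5∈{4}] only 4 remains possible at r4c5, so r4c5=4.
Step 19. [r6c6∈{6}] only 6 remains possible at r6c6, so r6c6=6.
Step 20. [r4c2∈{5}] nothing but 5 survives at r4c2, so r4c2=5.
Step 21. [r2c2∈{1}] r2c2 has the single candidate 1 ⇒ r2c2=1.
Step 22. [r2c6∈{3}] nothing but 3 survives at r2c6 ⇒ r2c6=3.
Step 23. [r5c5∈{5}] r5c5's peers cover all but 5. So r5c5=5.

Answer: 5 3 6 4 2 1 / 4 1 2 5 6 3 / 6 2 4 3 1 5 / 3 5 1 6 4 2 / 2 6 3 1 5 4 / 1 4 5 2 3 6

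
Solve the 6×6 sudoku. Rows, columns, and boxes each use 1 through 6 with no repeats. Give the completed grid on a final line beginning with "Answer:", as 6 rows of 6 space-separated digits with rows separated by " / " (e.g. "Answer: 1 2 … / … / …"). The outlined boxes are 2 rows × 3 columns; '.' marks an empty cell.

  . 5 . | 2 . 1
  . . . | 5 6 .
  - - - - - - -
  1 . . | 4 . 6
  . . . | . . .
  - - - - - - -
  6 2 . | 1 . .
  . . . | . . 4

Step 1. [r3c2∈{3}] r3c2 is down to just 3, so r3c2=3.
Step 2. [r4c6∈{2,3,5}] r4c6 is the only open cell in col 6 admitting 2, so r4c6=2.
Step 3. [r5c3∈{3,4,5}] 4 has one home in row 5: r5c3 ⇒ r5c3=4.
Step 4. [r3c5∈{5}] only 5 remains possible at r3c5 ⇒ r3c5=5.
Step 5. [r5c5∈{3}] r5c5 is down to just 3 ⇒ r5c5=3.
Step 6. [r2c1∈{2,3,4}] col 1 places 2 nowhere but r2c1, so r2c1=2.
Step 7. [r2c2∈{1,4}] in row 2, 4 fits only at r2c2. So r2c2=4.
Step 8. [r1c1∈{3}] only 3 remains possible at r1c1. So r1c1=3.
Step 9. [r6c3∈{1,3,5}] in row 6, 3 fits only at r6c3, so r6c3=3.
Step 10. [r4c3∈{5,6}] 5 has one home in col 3: r4c3 ⇒ r4c3=5.
Step 11. [r6c2∈{1}] r6c2 is down to just 1, so r6c2=1.
Step 12. [r4c2∈{6}] r4c2 is down to just 6 ⇒ r4c2=6.
Step 13. [r5c6∈{5}] only 5 remains possible at r5c6 ⇒ r5c6=5.
Step 14. [r2c6∈{3}] r2c6 has the single candidate 3 ⇒ r2c6=3.
Step 15. [r3c3∈{2}] nothing but 2 survives at r3c3. So r3c3=2.
Step 16. [r6c1∈{5}] nothing but 5 survives at r6c1. So r6c1=5.
Step 17. [r2c3∈{1}] only 1 remains possible at r2c3 ⇒ r2c3=1.
Step 18. [r1c5∈{4}] r1c5 is down to just 4. So r1c5=4.
Step 19. [r6c4∈{6}] only 6 remains possible at r6c4, so r6c4=6.
Step 20. [r1c3∈{6}] r1c3 has the single candidate 6, so r1c3=6.
Step 21. [r4c1∈{4}] nothing but 4 survives at r4c1 ⇒ r4c1=4.
Step 22. [r4c5∈{1}] r4c5's peers cover all but 1 ⇒ r4c5=1.
Step 23. [r6c5∈{2}] nothing but 2 survives at r6c5. So r6c5=2.
Step 24. [r4c4∈{3}] r4c4's peers cover all but 3 ⇒ r4c4=3.

Answer: 3 5 6 2 4 1 / 2 4 1 5 6 3 / 1 3 2 4 5 6 / 4 6 5 3 1 2 / 6 2 4 1 3 5 / 5 1 3 6 2 4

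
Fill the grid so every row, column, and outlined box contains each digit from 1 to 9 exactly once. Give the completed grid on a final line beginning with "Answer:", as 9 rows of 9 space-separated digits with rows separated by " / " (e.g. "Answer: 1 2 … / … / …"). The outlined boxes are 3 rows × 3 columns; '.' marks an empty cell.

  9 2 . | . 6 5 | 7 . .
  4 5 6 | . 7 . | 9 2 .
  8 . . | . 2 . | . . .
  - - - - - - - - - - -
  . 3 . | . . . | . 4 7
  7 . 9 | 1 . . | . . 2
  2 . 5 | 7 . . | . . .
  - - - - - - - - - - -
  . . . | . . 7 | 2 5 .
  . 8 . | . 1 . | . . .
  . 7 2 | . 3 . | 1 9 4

Step 1. [r3c2∈{1}] r3c2's peers cover all but 1 ⇒ r3c2=1.
Step 2. [r7c9∈{3,6,8}] r7c9 is the only open cell in box 9 admitting 8. So r7c9=8.
Step 3. [r1c4∈{3,4,8}] 4 has one home in row 1: r1c4, so r1c4=4.
Step 4. [r6c9∈{1,3,6,9}] in col 9, 9 fits only at r6c9 ⇒ r6c9=9.
Step 5. [r1c3∈{3}] nothing but 3 survives at r1c3. So r1c3=3.
Step 6. [r4c3∈{1,8}] 8 has one home in col 3: r4c3, so r4c3=8.
Step 7. [r6c8∈{1,3,6,8}] in row 6, 1 fits only at r6c8. So r6c8=1.
Step 8. [r7c2∈{4,6,9}] 9 has one home in col 2: r7c2, so r7c2=9.
Step 9. [r7c4∈{6}] r7c4 is down to just 6 ⇒ r7c4=6.
Step 10. [r9c6∈{8}] r9c6 is down to just 8 ⇒ r9c6=8.
Step 11. [r7c5∈{4}] r7c5 has the single candidate 4 ⇒ r7c5=4.
Step 12. [r3c7∈{3,4,5,6}] across row 3, 4 lands solely at r3c7, so r3c7=4.
Step 13. [r9c1∈{5,6}] across row 9, 6 lands solely at r9c1. So r9c1=6.
Step 14. [r4c5∈{5,9}] r4c5 is the only open cell in col 5 admitting 9. So r4c5=9.
Step 15. [r5c5∈{5,8}] col 5 places 5 nowhere but r5c5, so r5c5=5.
Step 16. [r2c6∈{1,3}] r2c6 is the only open cell in col 6 admitting 1, so r2c6=1.
Step 17. [r2c9∈{3}] r2c9 has the single candidate 3 ⇒ r2c9=3.
Step 18. [r3c8∈{6}] r3c8's peers cover all but 6 ⇒ r3c8=6.
Step 19. [r4c4∈{2}] r4c4 has the single candidate 2 ⇒ r4c4=2.
Step 20. [r4c6∈{6}] nothing but 6 survives at r4c6, so r4c6=6.
Step 21. [r7c1∈{1,3}] 3 has one home in row 7: r7c1 ⇒ r7c1=3.
Step 22. [r3c4∈{3,9}] in col 4, 3 fits only at r3c4, so r3c4=3.
Step 23. [r8c4∈{5,9}] 9 has one home in col 4: r8c4. So r8c4=9.
Step 24. [r6c5∈{8}] only 8 remains possible at r6c5 ⇒ r6c5=8.
Step 25. [r5c7∈{3,6,8}] col 7 places 8 nowhere but r5c7 ⇒ r5c7=8.
Step 26. [r6c7∈{3,6}] across box 6, 6 lands solely at r6c7 ⇒ r6c7=6.
Step 27. [r6c2∈{4}] r6c2's peers cover all but 4 ⇒ r6c2=4.
Step 28. [r5c8∈{3}] nothing but 3 survives at r5c8. So r5c8=3.
Step 29. [r2c4∈{8}] nothing but 8 survives at r2c4 ⇒ r2c4=8.
Step 30. [r4c7∈{5}] r4c7 has the single candidate 5. So r4c7=5.
Step 31. [r8c9∈{6}] nothing but 6 survives at r8c9 ⇒ r8c9=6.
Step 32. [r5c6∈{4}] nothing but 4 survives at r5c6. So r5c6=4.
Step 33. [r8c1∈{5}] only 5 remains possible at r8c1. So r8c1=5.
Step 34. [r1c8∈{8}] nothing but 8 survives at r1c8. So r1c8=8.
Step 35. [r9c4∈{5}] r9c4's peers cover all but 5, so r9c4=5.
Step 36. [r8c7∈{3}] r8c7 is down to just 3, so r8c7=3.
Step 37. [r5c2∈{6}] r5c2 has the single candidate 6 ⇒ r5c2=6.
Step 38. [r8c8∈{7}] nothing but 7 survives at r8c8 ⇒ r8c8=7.
Step 39. [r1c9∈{1}] r1c9's peers cover all but 1, so r1c9=1.
Step 40. [r8c3∈{4}] r8c3 has the single candidate 4. So r8c3=4.
Step 41. [r6c6∈{3}] only 3 remains possible at r6c6, so r6c6=3.
Step 42. [r3c3∈{7}] nothing but 7 survives at r3c3. So r3c3=7.
Step 43. [r3c6∈{9}] nothing but 9 survives at r3c6 ⇒ r3c6=9.
Step 44. [r3c9∈{5}] only 5 remains possible at r3c9, so r3c9=5.
Step 45. [r8c6∈{2}] r8c6 is down to just 2, so r8c6=2.
Step 46. [r4c1∈{1}] r4c1 has the single candidate 1, so r4c1=1.
Step 47. [r7c3∈{1}] nothing but 1 survives at r7c3, so r7c3=1.

Answer: 9 2 3 4 6 5 7 8 1 / 4 5 6 8 7 1 9 2 3 / 8 1 7 3 2 9 4 6 5 / 1 3 8 2 9 6 5 4 7 / 7 6 9 1 5 4 8 3 2 / 2 4 5 7 8 3 6 1 9 / 3 9 1 6 4 7 2 5 8 / 5 8 4 9 1 2 3 7 6 / 6 7 2 5 3 8 1 9 4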